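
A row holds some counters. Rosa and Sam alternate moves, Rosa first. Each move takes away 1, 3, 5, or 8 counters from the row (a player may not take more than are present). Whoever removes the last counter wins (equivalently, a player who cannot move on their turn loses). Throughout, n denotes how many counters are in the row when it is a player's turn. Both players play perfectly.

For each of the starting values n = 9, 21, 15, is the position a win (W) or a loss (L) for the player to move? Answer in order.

9: W, 21: W, 15: L

Classify positions by backward induction: terminal positions (no move available) are L. From any other position, the mover wins iff some move reaches an L.
n=0: no move → L
n=1: reaches L-position 0 → W
n=2: only reaches 1(W), which is W → L
n=3: reaches L-position 2 → W
n=4: only reaches 3(W), 1(W), all W → L
n=5: reaches L-position 4 → W
n=6: only reaches 5(W), 3(W), 1(W), all W → L
n=7: reaches L-position 6 → W
n=8: reaches L-position 0 → W
n=9: reaches L-position 6 → W
n=10: reaches L-position 2 → W
n=11: reaches L-position 6 → W
n=12: reaches L-position 4 → W
n=13: only reaches 12(W), 10(W), 8(W), 5(W), all W → L
n=14: reaches L-position 13 → W
n=15: only reaches 14(W), 12(W), 10(W), 7(W), all W → L
n=16: reaches L-position 15 → W
n=17: only reaches 16(W), 14(W), 12(W), 9(W), all W → L
n=18: reaches L-position 17 → W
n=19: only reaches 18(W), 16(W), 14(W), 11(W), all W → L
n=20: reaches L-position 19 → W
n=21: reaches L-position 13 → W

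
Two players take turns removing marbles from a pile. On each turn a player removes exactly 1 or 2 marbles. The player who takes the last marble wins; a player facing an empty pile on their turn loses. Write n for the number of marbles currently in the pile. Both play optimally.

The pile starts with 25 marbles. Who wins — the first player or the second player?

The first player wins.

Label each position W (a win for the player to move) or L (a loss). A position with no legal move is L; any other position is W exactly when some move reaches an L, and L when every move reaches a W.
n=0: no move → L
n=1: W (go to 0, an L position)
n=2: W (go to 0, an L position)
n=3: L (options 2(W), 1(W) are all W)
n=4: W (go to 3, an L position)
n=5: W (go to 3, an L position)
n=6: L (options 5(W), 4(W) are all W)
n=7: W (go to 6, an L position)
n=8: W (go to 6, an L position)
n=9: L (options 8(W), 7(W) are all W)
n=10: W (go to 9, an L position)
n=11: W (go to 9, an L position)
n=12: L (options 11(W), 10(W) are all W)
n=13: W (go to 12, an L position)
n=14: W (go to 12, an L position)
n=15: L (options 14(W), 13(W) are all W)
n=16: W (go to 15, an L position)
n=17: W (go to 15, an L position)
n=18: L (options 17(W), 16(W) are all W)
n=19: W (go to 18, an L position)
n=20: W (go to 18, an L position)
n=21: L (options 20(W), 19(W) are all W)
n=22: W (go to 21, an L position)
n=23: W (go to 21, an L position)
n=24: L (options 23(W), 22(W) are all W)
n=25: W (go to 24, an L position)
From 25 the player to move can remove 1, leaving 24, reaching an L position.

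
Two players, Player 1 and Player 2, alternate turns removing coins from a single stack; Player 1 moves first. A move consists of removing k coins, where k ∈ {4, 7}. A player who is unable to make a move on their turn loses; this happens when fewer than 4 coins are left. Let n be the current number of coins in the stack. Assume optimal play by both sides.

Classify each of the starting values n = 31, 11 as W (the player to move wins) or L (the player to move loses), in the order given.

31: W, 11: L

Label each position W (a win for the player to move) or L (a loss). A position with no legal move is L; any other position is W exactly when some move reaches an L, and L when every move reaches a W.
n=0: no move → L
n=1: no move → L
n=2: no move → L
n=3: no move → L
n=4: W (go to 0, an L position)
n=5: W (go to 1, an L position)
n=6: W (go to 2, an L position)
n=7: W (go to 3, an L position)
n=8: W (go to 1, an L position)
n=9: W (go to 2, an L position)
n=10: W (go to 3, an L position)
n=11: L (options 7(W), 4(W) are all W)
n=12: L (options 8(W), 5(W) are all W)
n=13: L (options 9(W), 6(W) are all W)
n=14: L (options 10(W), 7(W) are all W)
n=15: W (go to 11, an L position)
n=16: W (go to 12, an L position)
n=17: W (go to 13, an L position)
n=18: W (go to 14, an L position)
n=19: W (go to 12, an L position)
n=20: W (go to 13, an L position)
n=21: W (go to 14, an L position)
n=22: L (options 18(W), 15(W) are all W)
n=23: L (options 19(W), 16(W) are all W)
n=24: L (options 20(W), 17(W) are all W)
n=25: L (options 21(W), 18(W) are all W)
n=26: W (go to 22, an L position)
n=27: W (go to 23, an L position)
n=28: W (go to 24, an L position)
n=29: W (go to 25, an L position)
n=30: W (go to 23, an L position)
n=31: W (go to 24, an L position)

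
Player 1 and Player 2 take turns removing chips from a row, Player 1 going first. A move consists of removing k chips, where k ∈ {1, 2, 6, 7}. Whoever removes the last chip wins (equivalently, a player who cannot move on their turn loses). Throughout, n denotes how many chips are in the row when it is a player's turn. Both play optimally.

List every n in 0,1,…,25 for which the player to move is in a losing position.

Classify positions by backward induction: terminal positions (no move available) are L. From any other position, the mover wins iff some move reaches an L.
n=0: no move → L
n=1: →0(L), so W
n=2: →0(L), so W
n=3: →2(W), 1(W) — all W, so L
n=4: →3(L), so W
n=5: →3(L), so W
n=6: →0(L), so W
n=7: →0(L), so W
n=8: →7(W), 6(W), 2(W), 1(W) — all W, so L
n=9: →8(L), so W
n=10: →8(L), so W
n=11: →10(W), 9(W), 5(W), 4(W) — all W, so L
n=12: →11(L), so W
n=13: →11(L), so W
n=14: →8(L), so W
n=15: →8(L), so W
n=16: →15(W), 14(W), 10(W), 9(W) — all W, so L
n=17: →16(L), so W
n=18: →16(L), so W
n=19: →18(W), 17(W), 13(W), 12(W) — all W, so L
n=20: →19(L), so W
n=21: →19(L), so W
n=22: →16(L), so W
n=23: →16(L), so W
n=24: →23(W), 22(W), 18(W), 17(W) — all W, so L
n=25: →24(L), so W
Reading off the rows marked L gives the requested list; there are 7 such values of n.

0, 3, 8, 11, 16, 19, 24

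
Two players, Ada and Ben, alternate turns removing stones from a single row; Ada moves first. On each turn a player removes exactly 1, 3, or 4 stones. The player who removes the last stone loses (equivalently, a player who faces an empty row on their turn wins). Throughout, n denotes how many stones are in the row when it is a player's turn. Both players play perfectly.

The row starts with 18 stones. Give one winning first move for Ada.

Remove 1, leaving 17.

Positions with no move are W. A position that does have a move is losing for the player to move precisely when every available move leads to a winning position for the opponent. Fill in the labels:
n=0: no move; the opponent has just taken the last stone and therefore loses → W
n=1: the only move is to 0(W), a W ⇒ L
n=2: can move to 1, which is L ⇒ W
n=3: moves to 2(W), 0(W); every one is W ⇒ L
n=4: can move to 3, which is L ⇒ W
n=5: can move to 1, which is L ⇒ W
n=6: can move to 3, which is L ⇒ W
n=7: can move to 3, which is L ⇒ W
n=8: moves to 7(W), 5(W), 4(W); every one is W ⇒ L
n=9: can move to 8, which is L ⇒ W
n=10: moves to 9(W), 7(W), 6(W); every one is W ⇒ L
n=11: can move to 10, which is L ⇒ W
n=12: can move to 8, which is L ⇒ W
n=13: can move to 10, which is L ⇒ W
n=14: can move to 10, which is L ⇒ W
n=15: moves to 14(W), 12(W), 11(W); every one is W ⇒ L
n=16: can move to 15, which is L ⇒ W
n=17: moves to 16(W), 14(W), 13(W); every one is W ⇒ L
n=18: can move to 17, which is L ⇒ W
From 18, the L positions reachable in one move are: 17, 15. Any move reaching one of these is winning.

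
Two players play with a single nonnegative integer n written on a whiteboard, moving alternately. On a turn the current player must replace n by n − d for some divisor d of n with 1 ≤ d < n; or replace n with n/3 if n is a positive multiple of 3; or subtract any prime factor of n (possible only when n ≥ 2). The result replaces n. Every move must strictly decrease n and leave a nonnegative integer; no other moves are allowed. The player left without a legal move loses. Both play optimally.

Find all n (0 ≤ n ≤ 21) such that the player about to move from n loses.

0, 1, 4, 9, 14, 20

Positions with no move are L. A position that does have a move is losing for the player to move precisely when every available move leads to a winning position for the opponent. Fill in the labels:
n=0: no move → L
n=1: no move → L
n=2: can move to 0, which is L ⇒ W
n=3: can move to 0, which is L ⇒ W
n=4: moves to 2(W), 3(W); every one is W ⇒ L
n=5: can move to 0, which is L ⇒ W
n=6: can move to 4, which is L ⇒ W
n=7: can move to 0, which is L ⇒ W
n=8: can move to 4, which is L ⇒ W
n=9: moves to 3(W), 6(W), 8(W); every one is W ⇒ L
n=10: can move to 9, which is L ⇒ W
n=11: can move to 0, which is L ⇒ W
n=12: can move to 4, which is L ⇒ W
n=13: can move to 0, which is L ⇒ W
n=14: moves to 7(W), 12(W), 13(W); every one is W ⇒ L
n=15: can move to 14, which is L ⇒ W
n=16: can move to 14, which is L ⇒ W
n=17: can move to 0, which is L ⇒ W
n=18: can move to 9, which is L ⇒ W
n=19: can move to 0, which is L ⇒ W
n=20: moves to 10(W), 15(W), 16(W), 18(W), 19(W); every one is W ⇒ L
n=21: can move to 14, which is L ⇒ W
The losing starting values of n are exactly the entries labelled L in this table (6 of them).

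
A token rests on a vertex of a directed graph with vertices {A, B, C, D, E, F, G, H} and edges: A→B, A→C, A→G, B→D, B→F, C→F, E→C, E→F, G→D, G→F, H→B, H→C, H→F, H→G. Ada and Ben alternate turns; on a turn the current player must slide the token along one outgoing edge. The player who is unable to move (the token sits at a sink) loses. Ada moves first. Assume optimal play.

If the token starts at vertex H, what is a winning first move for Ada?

Move to F.

Positions with no move are L. A position that does have a move is losing for the player to move precisely when every available move leads to a winning position for the opponent. Fill in the labels:
Every edge goes from a vertex to one that appears earlier in the order F, D, B, C, G, E, H, A, so processing vertices in that order labels each vertex after all of its successors.
F: no outgoing edge → L
D: no outgoing edge → L
B: →D(L), so W
C: →F(L), so W
G: →D(L), so W
E: →F(L), so W
H: →F(L), so W
A: →G(W), C(W), B(W) — all W, so L
From H, the L positions reachable in one move are: F.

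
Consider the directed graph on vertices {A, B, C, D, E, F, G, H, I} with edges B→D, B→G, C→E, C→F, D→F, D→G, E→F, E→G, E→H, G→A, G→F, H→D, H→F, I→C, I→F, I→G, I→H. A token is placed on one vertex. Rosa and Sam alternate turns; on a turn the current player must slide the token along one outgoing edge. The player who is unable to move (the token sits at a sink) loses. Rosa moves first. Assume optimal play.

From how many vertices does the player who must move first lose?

Work bottom-up. With no move the player to move loses. Otherwise the position is W if at least one move leads to an L position for the opponent, and L if every move leads to a W.
Every edge goes from a vertex to one that appears earlier in the order A, F, G, D, H, E, C, I, B, so processing vertices in that order labels each vertex after all of its successors.
A: no outgoing edge → L
F: no outgoing edge → L
G: can move to F, which is L ⇒ W
D: can move to F, which is L ⇒ W
H: can move to F, which is L ⇒ W
E: can move to F, which is L ⇒ W
C: can move to F, which is L ⇒ W
I: can move to F, which is L ⇒ W
B: moves to D(W), G(W); every one is W ⇒ L
The L vertices are A, B, F; that is 3 in all.

3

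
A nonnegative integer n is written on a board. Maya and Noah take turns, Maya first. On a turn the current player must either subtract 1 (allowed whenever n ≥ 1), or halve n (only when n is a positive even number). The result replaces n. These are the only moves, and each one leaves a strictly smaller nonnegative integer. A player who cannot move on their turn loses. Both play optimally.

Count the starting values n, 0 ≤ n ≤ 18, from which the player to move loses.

9

Classify positions by backward induction: terminal positions (no move available) are L. From any other position, the mover wins iff some move reaches an L.
n=0: no move → L
n=1: →0(L), so W
n=2: →1(W) only, which is W, so L
n=3: →2(L), so W
n=4: →2(L), so W
n=5: →4(W) only, which is W, so L
n=6: →5(L), so W
n=7: →6(W) only, which is W, so L
n=8: →7(L), so W
n=9: →8(W) only, which is W, so L
n=10: →5(L), so W
n=11: →10(W) only, which is W, so L
n=12: →11(L), so W
n=13: →12(W) only, which is W, so L
n=14: →7(L), so W
n=15: →14(W) only, which is W, so L
n=16: →15(L), so W
n=17: →16(W) only, which is W, so L
n=18: →9(L), so W
L entries with 0 ≤ n ≤ 18: n = 0, 2, 5, 7, 9, 11, 13, 15, 17; that makes 9.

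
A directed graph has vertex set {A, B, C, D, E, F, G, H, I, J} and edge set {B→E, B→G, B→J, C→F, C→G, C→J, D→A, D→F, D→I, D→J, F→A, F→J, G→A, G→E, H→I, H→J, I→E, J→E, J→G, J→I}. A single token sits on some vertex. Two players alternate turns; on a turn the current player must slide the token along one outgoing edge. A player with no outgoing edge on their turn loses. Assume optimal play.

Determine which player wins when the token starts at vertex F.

The first player wins.

Label each position W (a win for the player to move) or L (a loss). A position with no legal move is L; any other position is W exactly when some move reaches an L, and L when every move reaches a W.
Every edge goes from a vertex to one that appears earlier in the order E, A, I, G, J, B, F, H, D, C, so processing vertices in that order labels each vertex after all of its successors.
E: no outgoing edge → L
A: no outgoing edge → L
I: →E(L), so W
G: →A(L), so W
J: →E(L), so W
B: →E(L), so W
F: →A(L), so W
H: →J(W), I(W) — all W, so L
D: →A(L), so W
C: →F(W), J(W), G(W) — all W, so L
The starting position F is W: the player to move should move to A, handing over an L position.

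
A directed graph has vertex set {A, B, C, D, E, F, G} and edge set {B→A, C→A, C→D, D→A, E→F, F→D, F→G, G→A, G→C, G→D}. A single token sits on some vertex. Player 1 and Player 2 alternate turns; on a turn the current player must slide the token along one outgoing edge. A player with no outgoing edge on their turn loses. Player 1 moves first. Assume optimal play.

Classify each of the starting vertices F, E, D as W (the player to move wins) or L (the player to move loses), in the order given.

F: L, E: W, D: W

Work bottom-up. With no move the player to move loses. Otherwise the position is W if at least one move leads to an L position for the opponent, and L if every move leads to a W.
Every edge goes from a vertex to one that appears earlier in the order A, D, C, G, B, F, E, so processing vertices in that order labels each vertex after all of its successors.
A: no outgoing edge → L
D: reaches L-position A → W
C: reaches L-position A → W
G: reaches L-position A → W
B: reaches L-position A → W
F: only reaches G(W), D(W), all W → L
E: reaches L-position F → W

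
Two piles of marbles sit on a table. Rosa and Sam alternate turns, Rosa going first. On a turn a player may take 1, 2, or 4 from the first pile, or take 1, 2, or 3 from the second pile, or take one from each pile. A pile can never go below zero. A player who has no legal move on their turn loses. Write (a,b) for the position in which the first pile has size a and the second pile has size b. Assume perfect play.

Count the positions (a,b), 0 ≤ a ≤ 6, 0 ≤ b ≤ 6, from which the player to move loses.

Compute win/loss labels from the base case upward. A position with no move is L. Any other position is W if it can reach an L in one move, else L.
Every move lowers a or b (never raises either), so fill the grid row by row in increasing a, and left to right within a row: each cell's successors are then already labelled.
      b=0  b=1  b=2  b=3  b=4  b=5  b=6
a=0:    L    W    W    W    L    W    W
a=1:    W    W    L    W    W    W    L
a=2:    W    L    W    W    W    L    W
a=3:    L    W    W    W    L    W    W
a=4:    W    W    L    W    W    W    L
a=5:    W    L    W    W    W    L    W
a=6:    L    W    W    W    L    W    W
Cells with no legal move (terminal, hence L): (0,0).
The remaining L cells, each justified by listing all of its moves:
(0,4): only reaches (0,3)(W), (0,2)(W), (0,1)(W), all W → L
(1,2): only reaches (0,2)(W), (1,1)(W), (1,0)(W), (0,1)(W), all W → L
(1,6): only reaches (0,6)(W), (1,5)(W), (1,4)(W), (1,3)(W), (0,5)(W), all W → L
(2,1): only reaches (1,1)(W), (0,1)(W), (2,0)(W), (1,0)(W), all W → L
(2,5): only reaches (1,5)(W), (0,5)(W), (2,4)(W), (2,3)(W), (2,2)(W), (1,4)(W), all W → L
(3,0): only reaches (2,0)(W), (1,0)(W), all W → L
(3,4): only reaches (2,4)(W), (1,4)(W), (3,3)(W), (3,2)(W), (3,1)(W), (2,3)(W), all W → L
(4,2): only reaches (3,2)(W), (2,2)(W), (0,2)(W), (4,1)(W), (4,0)(W), (3,1)(W), all W → L
(4,6): only reaches (3,6)(W), (2,6)(W), (0,6)(W), (4,5)(W), (4,4)(W), (4,3)(W), (3,5)(W), all W → L
(5,1): only reaches (4,1)(W), (3,1)(W), (1,1)(W), (5,0)(W), (4,0)(W), all W → L
(5,5): only reaches (4,5)(W), (3,5)(W), (1,5)(W), (5,4)(W), (5,3)(W), (5,2)(W), (4,4)(W), all W → L
(6,0): only reaches (5,0)(W), (4,0)(W), (2,0)(W), all W → L
(6,4): only reaches (5,4)(W), (4,4)(W), (2,4)(W), (6,3)(W), (6,2)(W), (6,1)(W), (5,3)(W), all W → L
Every other cell has at least one move into one of the L cells above, so it is W.
L cells per row: a=0: 2, a=1: 2, a=2: 2, a=3: 2, a=4: 2, a=5: 2, a=6: 2; total 14.

14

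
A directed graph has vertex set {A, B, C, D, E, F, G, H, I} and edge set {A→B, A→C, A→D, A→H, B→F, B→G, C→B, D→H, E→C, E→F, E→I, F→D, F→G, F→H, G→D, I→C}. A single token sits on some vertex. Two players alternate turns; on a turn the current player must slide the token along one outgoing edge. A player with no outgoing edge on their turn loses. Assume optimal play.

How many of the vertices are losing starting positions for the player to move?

Use the standard recursion: the mover loses at a terminal position; elsewhere, the mover wins exactly when some move hands the opponent an L position.
Every edge goes from a vertex to one that appears earlier in the order H, D, G, F, B, C, I, E, A, so processing vertices in that order labels each vertex after all of its successors.
H: no outgoing edge → L
D: →H(L), so W
G: →D(W) only, which is W, so L
F: →G(L), so W
B: →G(L), so W
C: →B(W) only, which is W, so L
I: →C(L), so W
E: →C(L), so W
A: →C(L), so W
The L vertices are C, G, H; that is 3 in all.

3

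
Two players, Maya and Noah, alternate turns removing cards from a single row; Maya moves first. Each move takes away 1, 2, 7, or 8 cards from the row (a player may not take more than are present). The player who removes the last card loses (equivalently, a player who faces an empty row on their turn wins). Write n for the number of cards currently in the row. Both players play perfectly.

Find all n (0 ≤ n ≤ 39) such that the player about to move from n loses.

Compute win/loss labels from the base case upward. A position with no move is W. Any other position is W if it can reach an L in one move, else L.
n=0: no move; the opponent has just taken the last card and therefore loses → W
n=1: L (sole option 0(W) is W)
n=2: W (go to 1, an L position)
n=3: W (go to 1, an L position)
n=4: L (options 3(W), 2(W) are all W)
n=5: W (go to 4, an L position)
n=6: W (go to 4, an L position)
n=7: L (options 6(W), 5(W), 0(W) are all W)
n=8: W (go to 7, an L position)
n=9: W (go to 7, an L position)
n=10: L (options 9(W), 8(W), 3(W), 2(W) are all W)
n=11: W (go to 10, an L position)
n=12: W (go to 10, an L position)
n=13: L (options 12(W), 11(W), 6(W), 5(W) are all W)
n=14: W (go to 13, an L position)
n=15: W (go to 13, an L position)
n=16: L (options 15(W), 14(W), 9(W), 8(W) are all W)
n=17: W (go to 16, an L position)
n=18: W (go to 16, an L position)
n=19: L (options 18(W), 17(W), 12(W), 11(W) are all W)
n=20: W (go to 19, an L position)
n=21: W (go to 19, an L position)
n=22: L (options 21(W), 20(W), 15(W), 14(W) are all W)
n=23: W (go to 22, an L position)
n=24: W (go to 22, an L position)
n=25: L (options 24(W), 23(W), 18(W), 17(W) are all W)
n=26: W (go to 25, an L position)
n=27: W (go to 25, an L position)
n=28: L (options 27(W), 26(W), 21(W), 20(W) are all W)
n=29: W (go to 28, an L position)
n=30: W (go to 28, an L position)
n=31: L (options 30(W), 29(W), 24(W), 23(W) are all W)
n=32: W (go to 31, an L position)
n=33: W (go to 31, an L position)
n=34: L (options 33(W), 32(W), 27(W), 26(W) are all W)
n=35: W (go to 34, an L position)
n=36: W (go to 34, an L position)
n=37: L (options 36(W), 35(W), 30(W), 29(W) are all W)
n=38: W (go to 37, an L position)
n=39: W (go to 37, an L position)
The losing starting values of n are exactly the entries labelled L in this table (13 of them).

1, 4, 7, 10, 13, 16, 19, 22, 25, 28, 31, 34, 37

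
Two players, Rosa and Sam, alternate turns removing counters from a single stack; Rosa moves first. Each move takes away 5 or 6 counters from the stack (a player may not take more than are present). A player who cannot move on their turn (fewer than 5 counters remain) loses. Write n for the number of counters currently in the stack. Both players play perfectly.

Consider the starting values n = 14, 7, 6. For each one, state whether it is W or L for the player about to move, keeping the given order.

Classify positions by backward induction: terminal positions (no move available) are L. From any other position, the mover wins iff some move reaches an L.
n=0: no move → L
n=1: no move → L
n=2: no move → L
n=3: no move → L
n=4: no move → L
n=5: reaches L-position 0 → W
n=6: reaches L-position 1 → W
n=7: reaches L-position 2 → W
n=8: reaches L-position 3 → W
n=9: reaches L-position 4 → W
n=10: reaches L-position 4 → W
n=11: only reaches 6(W), 5(W), all W → L
n=12: only reaches 7(W), 6(W), all W → L
n=13: only reaches 8(W), 7(W), all W → L
n=14: only reaches 9(W), 8(W), all W → L

14: L, 7: W, 6: W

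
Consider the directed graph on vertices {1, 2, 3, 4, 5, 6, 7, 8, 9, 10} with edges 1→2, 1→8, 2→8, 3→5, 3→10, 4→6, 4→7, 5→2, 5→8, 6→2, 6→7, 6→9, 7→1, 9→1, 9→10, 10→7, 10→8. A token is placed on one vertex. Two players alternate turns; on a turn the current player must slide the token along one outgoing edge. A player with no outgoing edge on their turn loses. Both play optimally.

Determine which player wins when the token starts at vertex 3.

The second player wins.

Positions with no move are L. A position that does have a move is losing for the player to move precisely when every available move leads to a winning position for the opponent. Fill in the labels:
Every edge goes from a vertex to one that appears earlier in the order 8, 2, 1, 7, 10, 9, 6, 4, 5, 3, so processing vertices in that order labels each vertex after all of its successors.
8: no outgoing edge → L
2: reaches L-position 8 → W
1: reaches L-position 8 → W
7: only reaches 1(W), which is W → L
10: reaches L-position 7 → W
9: only reaches 10(W), 1(W), all W → L
6: reaches L-position 9 → W
4: reaches L-position 7 → W
5: reaches L-position 8 → W
3: only reaches 5(W), 10(W), all W → L
The starting position 3 is L: whatever the player to move does, the opponent receives a W position.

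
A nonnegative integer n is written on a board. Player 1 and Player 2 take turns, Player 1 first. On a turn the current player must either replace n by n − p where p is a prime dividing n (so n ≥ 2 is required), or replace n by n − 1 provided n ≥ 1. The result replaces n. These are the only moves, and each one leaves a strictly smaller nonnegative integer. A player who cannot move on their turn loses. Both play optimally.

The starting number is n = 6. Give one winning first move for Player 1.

Classify positions by backward induction: terminal positions (no move available) are L. From any other position, the mover wins iff some move reaches an L.
n=0: no move → L
n=1: reaches L-position 0 → W
n=2: reaches L-position 0 → W
n=3: reaches L-position 0 → W
n=4: only reaches 2(W), 3(W), all W → L
n=5: reaches L-position 0 → W
n=6: reaches L-position 4 → W
From 6, the L positions reachable in one move are: 4.

Move to 4.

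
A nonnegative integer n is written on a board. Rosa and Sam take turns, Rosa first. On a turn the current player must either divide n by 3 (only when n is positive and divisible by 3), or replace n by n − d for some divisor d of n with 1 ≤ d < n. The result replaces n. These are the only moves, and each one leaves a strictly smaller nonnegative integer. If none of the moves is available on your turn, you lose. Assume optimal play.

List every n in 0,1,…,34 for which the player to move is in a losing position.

0, 1, 4, 7, 9, 11, 13, 15, 17, 19, 23, 25, 28, 31

Classify positions by backward induction: terminal positions (no move available) are L. From any other position, the mover wins iff some move reaches an L.
n=0: no move → L
n=1: no move → L
n=2: reaches L-position 1 → W
n=3: reaches L-position 1 → W
n=4: only reaches 2(W), 3(W), all W → L
n=5: reaches L-position 4 → W
n=6: reaches L-position 4 → W
n=7: only reaches 6(W), which is W → L
n=8: reaches L-position 4 → W
n=9: only reaches 3(W), 6(W), 8(W), all W → L
n=10: reaches L-position 9 → W
n=11: only reaches 10(W), which is W → L
n=12: reaches L-position 4 → W
n=13: only reaches 12(W), which is W → L
n=14: reaches L-position 7 → W
n=15: only reaches 5(W), 10(W), 12(W), 14(W), all W → L
n=16: reaches L-position 15 → W
n=17: only reaches 16(W), which is W → L
n=18: reaches L-position 9 → W
n=19: only reaches 18(W), which is W → L
n=20: reaches L-position 15 → W
n=21: reaches L-position 7 → W
n=22: reaches L-position 11 → W
n=23: only reaches 22(W), which is W → L
n=24: reaches L-position 23 → W
n=25: only reaches 20(W), 24(W), all W → L
n=26: reaches L-position 13 → W
n=27: reaches L-position 9 → W
n=28: only reaches 14(W), 21(W), 24(W), 26(W), 27(W), all W → L
n=29: reaches L-position 28 → W
n=30: reaches L-position 15 → W
n=31: only reaches 30(W), which is W → L
n=32: reaches L-position 28 → W
n=33: reaches L-position 11 → W
n=34: reaches L-position 17 → W
Reading off the rows marked L gives the requested list; there are 14 such values of n.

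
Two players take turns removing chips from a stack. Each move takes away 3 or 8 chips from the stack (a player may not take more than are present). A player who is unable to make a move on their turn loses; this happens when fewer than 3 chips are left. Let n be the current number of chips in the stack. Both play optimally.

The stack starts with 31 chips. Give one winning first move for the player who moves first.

Remove 3, leaving 28.

Use the standard recursion: the mover loses at a terminal position; elsewhere, the mover wins exactly when some move hands the opponent an L position.
n=0: no move → L
n=1: no move → L
n=2: no move → L
n=3: W (go to 0, an L position)
n=4: W (go to 1, an L position)
n=5: W (go to 2, an L position)
n=6: L (sole option 3(W) is W)
n=7: L (sole option 4(W) is W)
n=8: W (go to 0, an L position)
n=9: W (go to 6, an L position)
n=10: W (go to 7, an L position)
n=11: L (options 8(W), 3(W) are all W)
n=12: L (options 9(W), 4(W) are all W)
n=13: L (options 10(W), 5(W) are all W)
n=14: W (go to 11, an L position)
n=15: W (go to 12, an L position)
n=16: W (go to 13, an L position)
n=17: L (options 14(W), 9(W) are all W)
n=18: L (options 15(W), 10(W) are all W)
n=19: W (go to 11, an L position)
n=20: W (go to 17, an L position)
n=21: W (go to 18, an L position)
n=22: L (options 19(W), 14(W) are all W)
n=23: L (options 20(W), 15(W) are all W)
n=24: L (options 21(W), 16(W) are all W)
n=25: W (go to 22, an L position)
n=26: W (go to 23, an L position)
n=27: W (go to 24, an L position)
n=28: L (options 25(W), 20(W) are all W)
n=29: L (options 26(W), 21(W) are all W)
n=30: W (go to 22, an L position)
n=31: W (go to 28, an L position)
From 31, the L positions reachable in one move are: 28, 23. Any move reaching one of these is winning.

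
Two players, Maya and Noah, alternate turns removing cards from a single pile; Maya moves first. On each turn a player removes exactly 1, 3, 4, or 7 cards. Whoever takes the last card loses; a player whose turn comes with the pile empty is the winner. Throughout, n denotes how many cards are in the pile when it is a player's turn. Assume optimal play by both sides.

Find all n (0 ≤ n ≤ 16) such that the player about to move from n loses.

1, 3, 9, 11

Classify positions by backward induction: terminal positions (no move available) are W. From any other position, the mover wins iff some move reaches an L.
n=0: no move; the opponent has just taken the last card and therefore loses → W
n=1: →0(W) only, which is W, so L
n=2: →1(L), so W
n=3: →2(W), 0(W) — all W, so L
n=4: →3(L), so W
n=5: →1(L), so W
n=6: →3(L), so W
n=7: →3(L), so W
n=8: →1(L), so W
n=9: →8(W), 6(W), 5(W), 2(W) — all W, so L
n=10: →9(L), so W
n=11: →10(W), 8(W), 7(W), 4(W) — all W, so L
n=12: →11(L), so W
n=13: →9(L), so W
n=14: →11(L), so W
n=15: →11(L), so W
n=16: →9(L), so W
Reading off the rows marked L gives the requested list; there are 4 such values of n.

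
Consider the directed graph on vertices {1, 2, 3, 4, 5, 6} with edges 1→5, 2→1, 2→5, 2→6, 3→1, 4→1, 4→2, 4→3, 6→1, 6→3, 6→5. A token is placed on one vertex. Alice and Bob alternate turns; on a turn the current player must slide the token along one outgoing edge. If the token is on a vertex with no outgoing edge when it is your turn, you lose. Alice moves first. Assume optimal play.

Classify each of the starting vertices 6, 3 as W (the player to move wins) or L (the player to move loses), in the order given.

Build the W/L table. Terminal = L. A non-terminal position is W if it has a move to some L; otherwise it is L.
Every edge goes from a vertex to one that appears earlier in the order 5, 1, 3, 6, 2, 4, so processing vertices in that order labels each vertex after all of its successors.
5: no outgoing edge → L
1: reaches L-position 5 → W
3: only reaches 1(W), which is W → L
6: reaches L-position 3 → W
2: reaches L-position 5 → W
4: reaches L-position 3 → W

6: W, 3: L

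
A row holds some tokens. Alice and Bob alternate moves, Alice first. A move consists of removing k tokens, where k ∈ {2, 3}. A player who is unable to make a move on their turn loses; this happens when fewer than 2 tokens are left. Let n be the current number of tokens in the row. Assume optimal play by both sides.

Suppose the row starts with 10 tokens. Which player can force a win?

Bob wins.

Positions with no move are L. A position that does have a move is losing for the player to move precisely when every available move leads to a winning position for the opponent. Fill in the labels:
n=0: no move → L
n=1: no move → L
n=2: →0(L), so W
n=3: →1(L), so W
n=4: →1(L), so W
n=5: →3(W), 2(W) — all W, so L
n=6: →4(W), 3(W) — all W, so L
n=7: →5(L), so W
n=8: →6(L), so W
n=9: →6(L), so W
n=10: →8(W), 7(W) — all W, so L
The starting position 10 is L: whatever Alice does, the opponent receives a W position.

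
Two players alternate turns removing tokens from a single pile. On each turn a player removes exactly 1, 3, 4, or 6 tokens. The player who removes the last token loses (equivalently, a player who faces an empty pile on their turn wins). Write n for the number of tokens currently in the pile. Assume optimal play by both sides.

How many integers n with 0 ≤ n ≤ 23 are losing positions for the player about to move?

7

Classify positions by backward induction: terminal positions (no move available) are W. From any other position, the mover wins iff some move reaches an L.
n=0: no move; the opponent has just taken the last token and therefore loses → W
n=1: L (sole option 0(W) is W)
n=2: W (go to 1, an L position)
n=3: L (options 2(W), 0(W) are all W)
n=4: W (go to 3, an L position)
n=5: W (go to 1, an L position)
n=6: W (go to 3, an L position)
n=7: W (go to 3, an L position)
n=8: L (options 7(W), 5(W), 4(W), 2(W) are all W)
n=9: W (go to 8, an L position)
n=10: L (options 9(W), 7(W), 6(W), 4(W) are all W)
n=11: W (go to 10, an L position)
n=12: W (go to 8, an L position)
n=13: W (go to 10, an L position)
n=14: W (go to 10, an L position)
n=15: L (options 14(W), 12(W), 11(W), 9(W) are all W)
n=16: W (go to 15, an L position)
n=17: L (options 16(W), 14(W), 13(W), 11(W) are all W)
n=18: W (go to 17, an L position)
n=19: W (go to 15, an L position)
n=20: W (go to 17, an L position)
n=21: W (go to 17, an L position)
n=22: L (options 21(W), 19(W), 18(W), 16(W) are all W)
n=23: W (go to 22, an L position)
L entries with 0 ≤ n ≤ 23: n = 1, 3, 8, 10, 15, 17, 22; that makes 7.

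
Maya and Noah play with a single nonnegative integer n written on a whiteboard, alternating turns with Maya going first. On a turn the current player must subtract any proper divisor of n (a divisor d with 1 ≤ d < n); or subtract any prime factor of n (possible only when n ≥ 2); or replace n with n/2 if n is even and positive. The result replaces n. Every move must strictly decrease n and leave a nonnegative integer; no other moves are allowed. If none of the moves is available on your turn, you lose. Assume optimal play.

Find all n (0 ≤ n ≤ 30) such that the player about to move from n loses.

0, 1, 4, 9, 14, 20, 26

Build the W/L table. Terminal = L. A non-terminal position is W if it has a move to some L; otherwise it is L.
n=0: no move → L
n=1: no move → L
n=2: reaches L-position 0 → W
n=3: reaches L-position 0 → W
n=4: only reaches 2(W), 3(W), all W → L
n=5: reaches L-position 0 → W
n=6: reaches L-position 4 → W
n=7: reaches L-position 0 → W
n=8: reaches L-position 4 → W
n=9: only reaches 6(W), 8(W), all W → L
n=10: reaches L-position 9 → W
n=11: reaches L-position 0 → W
n=12: reaches L-position 9 → W
n=13: reaches L-position 0 → W
n=14: only reaches 7(W), 12(W), 13(W), all W → L
n=15: reaches L-position 14 → W
n=16: reaches L-position 14 → W
n=17: reaches L-position 0 → W
n=18: reaches L-position 9 → W
n=19: reaches L-position 0 → W
n=20: only reaches 10(W), 15(W), 16(W), 18(W), 19(W), all W → L
n=21: reaches L-position 14 → W
n=22: reaches L-position 20 → W
n=23: reaches L-position 0 → W
n=24: reaches L-position 20 → W
n=25: reaches L-position 20 → W
n=26: only reaches 13(W), 24(W), 25(W), all W → L
n=27: reaches L-position 26 → W
n=28: reaches L-position 14 → W
n=29: reaches L-position 0 → W
n=30: reaches L-position 20 → W
Reading off the rows marked L gives the requested list; there are 7 such values of n.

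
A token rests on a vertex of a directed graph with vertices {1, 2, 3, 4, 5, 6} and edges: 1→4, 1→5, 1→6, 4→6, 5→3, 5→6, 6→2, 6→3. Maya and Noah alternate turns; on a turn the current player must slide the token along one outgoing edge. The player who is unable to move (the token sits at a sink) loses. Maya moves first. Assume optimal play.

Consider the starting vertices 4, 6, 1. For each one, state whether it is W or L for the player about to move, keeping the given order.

Positions with no move are L. A position that does have a move is losing for the player to move precisely when every available move leads to a winning position for the opponent. Fill in the labels:
Every edge goes from a vertex to one that appears earlier in the order 3, 2, 6, 4, 5, 1, so processing vertices in that order labels each vertex after all of its successors.
3: no outgoing edge → L
2: no outgoing edge → L
6: →2(L), so W
4: →6(W) only, which is W, so L
5: →3(L), so W
1: →4(L), so W

4: L, 6: W, 1: W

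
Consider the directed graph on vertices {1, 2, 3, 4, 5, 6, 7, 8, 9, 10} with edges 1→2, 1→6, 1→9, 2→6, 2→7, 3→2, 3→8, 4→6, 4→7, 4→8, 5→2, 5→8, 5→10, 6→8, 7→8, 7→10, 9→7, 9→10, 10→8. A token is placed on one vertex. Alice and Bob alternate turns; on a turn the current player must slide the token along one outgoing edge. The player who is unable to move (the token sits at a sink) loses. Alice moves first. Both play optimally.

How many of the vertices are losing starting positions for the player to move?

Label each position W (a win for the player to move) or L (a loss). A position with no legal move is L; any other position is W exactly when some move reaches an L, and L when every move reaches a W.
Every edge goes from a vertex to one that appears earlier in the order 8, 10, 7, 6, 9, 4, 2, 5, 3, 1, so processing vertices in that order labels each vertex after all of its successors.
8: no outgoing edge → L
10: can move to 8, which is L ⇒ W
7: can move to 8, which is L ⇒ W
6: can move to 8, which is L ⇒ W
9: moves to 7(W), 10(W); every one is W ⇒ L
4: can move to 8, which is L ⇒ W
2: moves to 6(W), 7(W); every one is W ⇒ L
5: can move to 2, which is L ⇒ W
3: can move to 2, which is L ⇒ W
1: can move to 2, which is L ⇒ W
The L vertices are 2, 8, 9; that is 3 in all.

3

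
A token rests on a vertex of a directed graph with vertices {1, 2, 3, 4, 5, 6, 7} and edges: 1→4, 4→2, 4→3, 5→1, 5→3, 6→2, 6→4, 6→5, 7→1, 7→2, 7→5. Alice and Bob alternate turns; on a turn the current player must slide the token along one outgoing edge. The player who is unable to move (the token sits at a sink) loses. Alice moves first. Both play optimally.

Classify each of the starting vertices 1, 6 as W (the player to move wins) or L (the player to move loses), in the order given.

Use the standard recursion: the mover loses at a terminal position; elsewhere, the mover wins exactly when some move hands the opponent an L position.
Every edge goes from a vertex to one that appears earlier in the order 2, 3, 4, 1, 5, 6, 7, so processing vertices in that order labels each vertex after all of its successors.
2: no outgoing edge → L
3: no outgoing edge → L
4: can move to 3, which is L ⇒ W
1: the only move is to 4(W), a W ⇒ L
5: can move to 1, which is L ⇒ W
6: can move to 2, which is L ⇒ W
7: can move to 1, which is L ⇒ W

1: L, 6: W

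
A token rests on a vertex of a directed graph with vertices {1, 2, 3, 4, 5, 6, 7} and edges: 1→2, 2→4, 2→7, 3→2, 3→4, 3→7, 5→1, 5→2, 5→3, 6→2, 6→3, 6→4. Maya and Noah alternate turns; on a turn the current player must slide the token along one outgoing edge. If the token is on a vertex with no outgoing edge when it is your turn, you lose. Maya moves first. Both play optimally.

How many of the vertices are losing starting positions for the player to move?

3

Positions with no move are L. A position that does have a move is losing for the player to move precisely when every available move leads to a winning position for the opponent. Fill in the labels:
Every edge goes from a vertex to one that appears earlier in the order 4, 7, 2, 3, 1, 6, 5, so processing vertices in that order labels each vertex after all of its successors.
4: no outgoing edge → L
7: no outgoing edge → L
2: can move to 7, which is L ⇒ W
3: can move to 7, which is L ⇒ W
1: the only move is to 2(W), a W ⇒ L
6: can move to 4, which is L ⇒ W
5: can move to 1, which is L ⇒ W
The L vertices are 1, 4, 7; that is 3 in all.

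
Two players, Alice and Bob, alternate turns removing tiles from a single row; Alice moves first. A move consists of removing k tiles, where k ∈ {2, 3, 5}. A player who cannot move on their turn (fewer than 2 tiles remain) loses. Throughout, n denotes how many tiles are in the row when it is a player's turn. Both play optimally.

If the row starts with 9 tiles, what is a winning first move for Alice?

Classify positions by backward induction: terminal positions (no move available) are L. From any other position, the mover wins iff some move reaches an L.
n=0: no move → L
n=1: no move → L
n=2: →0(L), so W
n=3: →1(L), so W
n=4: →1(L), so W
n=5: →0(L), so W
n=6: →1(L), so W
n=7: →5(W), 4(W), 2(W) — all W, so L
n=8: →6(W), 5(W), 3(W) — all W, so L
n=9: →7(L), so W
From 9, the L positions reachable in one move are: 7.

Remove 2, leaving 7.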